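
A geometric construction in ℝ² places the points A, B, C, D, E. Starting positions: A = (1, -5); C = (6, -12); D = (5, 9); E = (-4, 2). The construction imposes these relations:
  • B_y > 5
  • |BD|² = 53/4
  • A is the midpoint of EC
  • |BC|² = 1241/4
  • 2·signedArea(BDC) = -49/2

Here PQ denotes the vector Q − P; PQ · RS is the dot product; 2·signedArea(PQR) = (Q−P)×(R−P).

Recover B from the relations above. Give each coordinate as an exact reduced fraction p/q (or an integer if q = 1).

B = (4, 11/2)

1. B_x = 4  [line 21·x + 1·y + -179/2 = 0 ∩ |BC|² = 1241/4]
2. B_y = 11/2  [line 21·x + 1·y + -179/2 = 0 ∩ |BC|² = 1241/4]
   → B = (4, 11/2)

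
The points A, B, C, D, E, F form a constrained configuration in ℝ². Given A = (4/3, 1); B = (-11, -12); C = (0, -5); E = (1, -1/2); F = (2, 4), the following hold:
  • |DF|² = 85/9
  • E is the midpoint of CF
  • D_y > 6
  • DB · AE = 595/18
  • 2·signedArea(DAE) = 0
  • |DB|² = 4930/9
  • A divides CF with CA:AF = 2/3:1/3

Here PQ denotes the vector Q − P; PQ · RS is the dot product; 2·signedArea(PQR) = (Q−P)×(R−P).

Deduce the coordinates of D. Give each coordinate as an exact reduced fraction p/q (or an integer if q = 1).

D = (8/3, 7)

1. D_x = 8/3  [2·signedArea(DAE) = 0 ∩ DB · AE = 595/18]
2. D_y = 7  [2·signedArea(DAE) = 0 ∩ DB · AE = 595/18]
   → D = (8/3, 7)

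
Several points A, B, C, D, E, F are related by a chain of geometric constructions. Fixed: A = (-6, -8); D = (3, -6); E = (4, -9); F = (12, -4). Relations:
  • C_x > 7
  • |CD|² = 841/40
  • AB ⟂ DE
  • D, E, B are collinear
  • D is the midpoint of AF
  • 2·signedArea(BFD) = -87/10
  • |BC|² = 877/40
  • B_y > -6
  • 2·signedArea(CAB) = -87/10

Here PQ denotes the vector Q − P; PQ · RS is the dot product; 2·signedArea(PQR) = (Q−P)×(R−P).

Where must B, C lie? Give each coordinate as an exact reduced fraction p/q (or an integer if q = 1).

B = (27/10, -51/10)
C = (147/20, -91/20)

1. B_x = 27/10  [D, E, B are collinear ∩ AB ⟂ DE]
2. B_y = -51/10  [D, E, B are collinear ∩ AB ⟂ DE]
   → B = (27/10, -51/10)
3. C_x = 147/20  [line -29/10·x + 87/10·y + 609/10 = 0 ∩ |CD|² = 841/40]
4. C_y = -91/20  [line -29/10·x + 87/10·y + 609/10 = 0 ∩ |CD|² = 841/40]
   → C = (147/20, -91/20)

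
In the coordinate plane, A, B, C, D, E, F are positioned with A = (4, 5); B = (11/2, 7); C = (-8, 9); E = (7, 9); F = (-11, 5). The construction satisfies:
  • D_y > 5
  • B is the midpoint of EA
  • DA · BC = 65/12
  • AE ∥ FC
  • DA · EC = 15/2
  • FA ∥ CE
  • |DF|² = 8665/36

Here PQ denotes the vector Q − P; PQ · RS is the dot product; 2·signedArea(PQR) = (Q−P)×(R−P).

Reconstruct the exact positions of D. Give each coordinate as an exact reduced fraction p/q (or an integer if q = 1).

1. D_x = 9/2  [DA · BC = 65/12 ∩ DA · EC = 15/2]
2. D_y = 17/3  [DA · BC = 65/12 ∩ DA · EC = 15/2]
   → D = (9/2, 17/3)

D = (9/2, 17/3)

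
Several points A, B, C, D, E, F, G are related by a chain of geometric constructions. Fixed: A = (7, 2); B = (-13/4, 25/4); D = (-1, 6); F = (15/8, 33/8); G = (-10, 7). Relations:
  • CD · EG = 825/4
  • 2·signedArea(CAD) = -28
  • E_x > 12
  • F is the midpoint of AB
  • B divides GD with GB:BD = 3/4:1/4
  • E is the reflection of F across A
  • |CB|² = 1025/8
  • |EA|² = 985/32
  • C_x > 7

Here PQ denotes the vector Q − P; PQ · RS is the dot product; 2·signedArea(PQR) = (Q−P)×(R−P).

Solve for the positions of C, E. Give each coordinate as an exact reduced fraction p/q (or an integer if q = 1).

C = (8, 5)
E = (97/8, -1/8)

1. C_x = 8  [line -4·x + -8·y + 72 = 0 ∩ |CB|² = 1025/8]
2. C_y = 5  [line -4·x + -8·y + 72 = 0 ∩ |CB|² = 1025/8]
   → C = (8, 5)
3. E_x = 97/8  [CD · EG = 825/4 ∩ E is the reflection of F across A]
4. E_y = -1/8  [CD · EG = 825/4 ∩ E is the reflection of F across A]
   → E = (97/8, -1/8)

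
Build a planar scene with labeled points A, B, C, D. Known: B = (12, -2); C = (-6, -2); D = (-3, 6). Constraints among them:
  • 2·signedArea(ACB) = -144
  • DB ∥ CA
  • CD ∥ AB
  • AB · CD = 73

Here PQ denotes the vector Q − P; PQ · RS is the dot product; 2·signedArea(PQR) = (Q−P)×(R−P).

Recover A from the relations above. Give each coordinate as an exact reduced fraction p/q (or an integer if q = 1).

A = (9, -10)

1. A_x = 9  [CD ∥ AB ∩ DB ∥ CA]
2. A_y = -10  [CD ∥ AB ∩ DB ∥ CA]
   → A = (9, -10)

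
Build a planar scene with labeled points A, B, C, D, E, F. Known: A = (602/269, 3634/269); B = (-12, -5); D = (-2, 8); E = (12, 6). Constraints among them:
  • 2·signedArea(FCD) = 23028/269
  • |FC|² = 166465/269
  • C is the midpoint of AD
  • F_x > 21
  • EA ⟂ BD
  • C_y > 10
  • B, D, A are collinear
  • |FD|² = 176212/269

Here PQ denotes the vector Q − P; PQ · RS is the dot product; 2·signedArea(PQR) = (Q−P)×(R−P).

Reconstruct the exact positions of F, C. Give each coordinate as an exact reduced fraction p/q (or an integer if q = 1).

C = (32/269, 2893/269)
F = (5854/269, -406/269)

1. C_x = 32/269  [C is the midpoint of AD]
2. C_y = 2893/269  [C is the midpoint of AD]
   → C = (32/269, 2893/269)
3. F_x = 5854/269  [line 741/269·x + -570/269·y + -16986/269 = 0 ∩ |FC|² = 166465/269]
4. F_y = -406/269  [line 741/269·x + -570/269·y + -16986/269 = 0 ∩ |FC|² = 166465/269]
   → F = (5854/269, -406/269)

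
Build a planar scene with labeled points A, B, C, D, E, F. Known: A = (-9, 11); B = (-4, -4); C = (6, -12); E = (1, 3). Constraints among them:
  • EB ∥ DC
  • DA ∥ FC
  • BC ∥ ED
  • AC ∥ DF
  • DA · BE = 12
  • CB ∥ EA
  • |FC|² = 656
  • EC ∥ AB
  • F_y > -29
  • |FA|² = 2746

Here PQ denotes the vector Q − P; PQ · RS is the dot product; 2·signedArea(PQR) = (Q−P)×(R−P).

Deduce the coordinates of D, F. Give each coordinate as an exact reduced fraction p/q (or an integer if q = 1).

1. D_x = 11  [EB ∥ DC ∩ BC ∥ ED]
2. D_y = -5  [EB ∥ DC ∩ BC ∥ ED]
   → D = (11, -5)
3. F_x = 26  [DA ∥ FC ∩ AC ∥ DF]
4. F_y = -28  [DA ∥ FC ∩ AC ∥ DF]
   → F = (26, -28)

D = (11, -5)
F = (26, -28)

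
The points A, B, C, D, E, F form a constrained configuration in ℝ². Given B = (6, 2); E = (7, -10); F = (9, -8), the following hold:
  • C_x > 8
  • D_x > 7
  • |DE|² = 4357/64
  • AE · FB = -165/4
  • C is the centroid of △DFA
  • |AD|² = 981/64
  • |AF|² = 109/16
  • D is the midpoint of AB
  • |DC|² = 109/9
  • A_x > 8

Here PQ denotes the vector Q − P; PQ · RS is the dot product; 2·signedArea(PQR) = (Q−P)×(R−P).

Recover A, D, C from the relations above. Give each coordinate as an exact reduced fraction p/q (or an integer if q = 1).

1. A_x = 33/4  [line 3·x + -10·y + -319/4 = 0 ∩ |AF|² = 109/16]
2. A_y = -11/2  [line 3·x + -10·y + -319/4 = 0 ∩ |AF|² = 109/16]
   → A = (33/4, -11/2)
3. D_x = 57/8  [D is the midpoint of AB]
4. D_y = -7/4  [D is the midpoint of AB]
   → D = (57/8, -7/4)
5. C_x = 65/8  [C is the centroid of △DFA]
6. C_y = -61/12  [C is the centroid of △DFA]
   → C = (65/8, -61/12)

A = (33/4, -11/2)
C = (65/8, -61/12)
D = (57/8, -7/4)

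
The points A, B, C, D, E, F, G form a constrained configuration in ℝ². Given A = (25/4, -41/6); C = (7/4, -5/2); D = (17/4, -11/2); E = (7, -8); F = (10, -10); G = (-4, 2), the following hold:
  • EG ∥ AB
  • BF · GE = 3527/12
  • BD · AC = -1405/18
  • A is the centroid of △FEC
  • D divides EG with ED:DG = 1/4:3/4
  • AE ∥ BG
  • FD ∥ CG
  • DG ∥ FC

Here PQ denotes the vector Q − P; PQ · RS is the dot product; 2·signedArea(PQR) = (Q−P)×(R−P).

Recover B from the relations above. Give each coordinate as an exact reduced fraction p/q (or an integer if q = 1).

B = (-19/4, 19/6)

1. B_x = -19/4  [AE ∥ BG ∩ EG ∥ AB]
2. B_y = 19/6  [AE ∥ BG ∩ EG ∥ AB]
   → B = (-19/4, 19/6)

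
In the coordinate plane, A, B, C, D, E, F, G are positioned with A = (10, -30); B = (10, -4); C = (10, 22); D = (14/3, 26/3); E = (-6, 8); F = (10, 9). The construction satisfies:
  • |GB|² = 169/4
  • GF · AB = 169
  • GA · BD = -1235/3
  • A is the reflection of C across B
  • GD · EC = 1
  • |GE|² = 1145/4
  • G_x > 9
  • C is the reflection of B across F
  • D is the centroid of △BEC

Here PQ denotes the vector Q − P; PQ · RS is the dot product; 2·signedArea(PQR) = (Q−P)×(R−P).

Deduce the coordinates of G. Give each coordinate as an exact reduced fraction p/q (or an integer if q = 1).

1. G_x = 10  [GD · EC = 1 ∩ GA · BD = -1235/3]
2. G_y = 5/2  [GD · EC = 1 ∩ GA · BD = -1235/3]
   → G = (10, 5/2)

G = (10, 5/2)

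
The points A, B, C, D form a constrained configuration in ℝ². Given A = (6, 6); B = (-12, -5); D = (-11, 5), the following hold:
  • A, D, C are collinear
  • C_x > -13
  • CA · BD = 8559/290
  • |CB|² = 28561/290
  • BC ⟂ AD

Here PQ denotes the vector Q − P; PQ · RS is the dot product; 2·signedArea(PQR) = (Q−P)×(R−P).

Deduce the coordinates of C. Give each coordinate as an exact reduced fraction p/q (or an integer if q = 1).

1. C_x = -3649/290  [A, D, C are collinear ∩ BC ⟂ AD]
2. C_y = 1423/290  [A, D, C are collinear ∩ BC ⟂ AD]
   → C = (-3649/290, 1423/290)

C = (-3649/290, 1423/290)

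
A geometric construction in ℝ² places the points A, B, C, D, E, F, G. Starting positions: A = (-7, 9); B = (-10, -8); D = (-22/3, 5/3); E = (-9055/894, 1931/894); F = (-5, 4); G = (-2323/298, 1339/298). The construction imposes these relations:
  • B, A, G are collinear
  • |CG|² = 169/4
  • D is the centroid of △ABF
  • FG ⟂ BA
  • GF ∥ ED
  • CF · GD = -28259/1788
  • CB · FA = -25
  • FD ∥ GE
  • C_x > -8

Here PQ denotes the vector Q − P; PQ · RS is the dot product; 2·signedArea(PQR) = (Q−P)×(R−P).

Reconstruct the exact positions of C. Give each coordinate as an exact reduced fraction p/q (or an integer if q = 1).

C = (-15/2, -2)

1. C_x = -15/2  [CB · FA = -25 ∩ CF · GD = -28259/1788]
2. C_y = -2  [CB · FA = -25 ∩ CF · GD = -28259/1788]
   → C = (-15/2, -2)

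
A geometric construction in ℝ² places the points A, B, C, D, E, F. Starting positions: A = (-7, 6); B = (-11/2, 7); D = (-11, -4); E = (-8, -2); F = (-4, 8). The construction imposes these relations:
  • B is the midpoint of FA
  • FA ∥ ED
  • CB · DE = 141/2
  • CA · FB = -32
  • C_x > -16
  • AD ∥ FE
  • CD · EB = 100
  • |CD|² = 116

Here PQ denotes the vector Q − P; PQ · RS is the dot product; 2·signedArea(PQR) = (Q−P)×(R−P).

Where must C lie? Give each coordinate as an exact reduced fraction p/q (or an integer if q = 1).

1. C_x = -15  [CA · FB = -32 ∩ CD · EB = 100]
2. C_y = -14  [CA · FB = -32 ∩ CD · EB = 100]
   → C = (-15, -14)

C = (-15, -14)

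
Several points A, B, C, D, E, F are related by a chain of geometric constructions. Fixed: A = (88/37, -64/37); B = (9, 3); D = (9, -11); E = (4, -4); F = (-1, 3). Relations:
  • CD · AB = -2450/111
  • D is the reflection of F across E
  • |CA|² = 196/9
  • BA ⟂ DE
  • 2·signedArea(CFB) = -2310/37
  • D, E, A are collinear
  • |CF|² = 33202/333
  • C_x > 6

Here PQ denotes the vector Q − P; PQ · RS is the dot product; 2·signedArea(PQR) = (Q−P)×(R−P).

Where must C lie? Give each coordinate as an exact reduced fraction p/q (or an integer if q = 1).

C = (754/111, -120/37)

1. C_x = 754/111  [CD · AB = -2450/111 ∩ 2·signedArea(CFB) = -2310/37]
2. C_y = -120/37  [CD · AB = -2450/111 ∩ 2·signedArea(CFB) = -2310/37]
   → C = (754/111, -120/37)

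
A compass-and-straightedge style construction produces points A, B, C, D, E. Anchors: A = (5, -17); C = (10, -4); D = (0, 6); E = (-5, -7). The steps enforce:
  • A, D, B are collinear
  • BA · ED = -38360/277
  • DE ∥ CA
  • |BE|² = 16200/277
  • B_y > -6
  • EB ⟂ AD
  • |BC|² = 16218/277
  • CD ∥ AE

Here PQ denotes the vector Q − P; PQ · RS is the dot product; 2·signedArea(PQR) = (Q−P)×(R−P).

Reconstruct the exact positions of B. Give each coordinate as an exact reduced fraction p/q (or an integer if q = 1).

B = (685/277, -1489/277)

1. B_x = 685/277  [A, D, B are collinear ∩ EB ⟂ AD]
2. B_y = -1489/277  [A, D, B are collinear ∩ EB ⟂ AD]
   → B = (685/277, -1489/277)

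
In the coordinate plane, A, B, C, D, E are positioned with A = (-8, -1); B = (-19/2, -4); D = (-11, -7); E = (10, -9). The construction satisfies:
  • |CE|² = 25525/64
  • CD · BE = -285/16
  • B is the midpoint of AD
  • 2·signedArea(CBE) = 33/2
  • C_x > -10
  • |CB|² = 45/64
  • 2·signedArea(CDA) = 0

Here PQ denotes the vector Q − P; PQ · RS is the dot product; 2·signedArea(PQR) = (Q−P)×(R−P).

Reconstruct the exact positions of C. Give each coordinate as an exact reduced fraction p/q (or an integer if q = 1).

1. C_x = -73/8  [2·signedArea(CDA) = 0 ∩ 2·signedArea(CBE) = 33/2]
2. C_y = -13/4  [2·signedArea(CDA) = 0 ∩ 2·signedArea(CBE) = 33/2]
   → C = (-73/8, -13/4)

C = (-73/8, -13/4)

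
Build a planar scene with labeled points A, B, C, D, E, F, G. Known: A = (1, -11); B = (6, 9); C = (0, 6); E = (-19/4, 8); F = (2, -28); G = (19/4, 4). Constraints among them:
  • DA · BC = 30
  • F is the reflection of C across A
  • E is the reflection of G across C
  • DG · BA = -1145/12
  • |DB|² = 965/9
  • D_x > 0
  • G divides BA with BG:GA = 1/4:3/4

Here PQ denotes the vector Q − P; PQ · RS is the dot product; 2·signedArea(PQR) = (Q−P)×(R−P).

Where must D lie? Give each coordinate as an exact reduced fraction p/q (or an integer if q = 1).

1. D_x = 1/3  [DA · BC = 30 ∩ DG · BA = -1145/12]
2. D_y = 1/3  [DA · BC = 30 ∩ DG · BA = -1145/12]
   → D = (1/3, 1/3)

D = (1/3, 1/3)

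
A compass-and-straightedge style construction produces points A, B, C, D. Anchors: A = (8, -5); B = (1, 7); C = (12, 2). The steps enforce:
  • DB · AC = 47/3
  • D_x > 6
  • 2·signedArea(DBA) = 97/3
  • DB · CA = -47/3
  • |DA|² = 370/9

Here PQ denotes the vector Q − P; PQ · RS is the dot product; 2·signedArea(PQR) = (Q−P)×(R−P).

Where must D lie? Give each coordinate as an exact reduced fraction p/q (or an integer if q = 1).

1. D_x = 7  [DB · AC = 47/3 ∩ 2·signedArea(DBA) = 97/3]
2. D_y = 4/3  [DB · AC = 47/3 ∩ 2·signedArea(DBA) = 97/3]
   → D = (7, 4/3)

D = (7, 4/3)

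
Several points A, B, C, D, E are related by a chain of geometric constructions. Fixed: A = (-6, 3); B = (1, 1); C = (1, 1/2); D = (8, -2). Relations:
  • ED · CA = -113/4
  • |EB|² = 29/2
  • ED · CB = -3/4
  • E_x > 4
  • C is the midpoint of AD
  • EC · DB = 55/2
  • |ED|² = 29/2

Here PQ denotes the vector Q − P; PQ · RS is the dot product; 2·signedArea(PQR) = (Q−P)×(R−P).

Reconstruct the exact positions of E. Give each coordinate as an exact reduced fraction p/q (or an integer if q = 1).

E = (9/2, -1/2)

1. E_x = 9/2  [EC · DB = 55/2 ∩ ED · CB = -3/4]
2. E_y = -1/2  [EC · DB = 55/2 ∩ ED · CB = -3/4]
   → E = (9/2, -1/2)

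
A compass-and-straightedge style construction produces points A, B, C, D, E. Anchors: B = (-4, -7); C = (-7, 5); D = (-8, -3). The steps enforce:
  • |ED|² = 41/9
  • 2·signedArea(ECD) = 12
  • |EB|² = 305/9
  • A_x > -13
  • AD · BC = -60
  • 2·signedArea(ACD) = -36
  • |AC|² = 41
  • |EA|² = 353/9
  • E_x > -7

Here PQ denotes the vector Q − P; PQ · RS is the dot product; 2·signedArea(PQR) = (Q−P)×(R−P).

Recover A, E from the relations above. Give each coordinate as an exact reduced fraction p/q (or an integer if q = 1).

A = (-12, 1)
E = (-19/3, -5/3)

1. A_x = -12  [2·signedArea(ACD) = -36 ∩ AD · BC = -60]
2. A_y = 1  [2·signedArea(ACD) = -36 ∩ AD · BC = -60]
   → A = (-12, 1)
3. E_x = -19/3  [line 8·x + -1·y + 49 = 0 ∩ |EB|² = 305/9]
4. E_y = -5/3  [line 8·x + -1·y + 49 = 0 ∩ |EB|² = 305/9]
   → E = (-19/3, -5/3)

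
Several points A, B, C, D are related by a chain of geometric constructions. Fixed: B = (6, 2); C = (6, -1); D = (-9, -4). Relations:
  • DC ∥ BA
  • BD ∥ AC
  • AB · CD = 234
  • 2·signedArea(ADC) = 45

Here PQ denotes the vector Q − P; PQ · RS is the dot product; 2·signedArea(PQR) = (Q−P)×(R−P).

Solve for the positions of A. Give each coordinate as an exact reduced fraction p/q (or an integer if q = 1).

A = (21, 5)

1. A_x = 21  [BD ∥ AC ∩ DC ∥ BA]
2. A_y = 5  [BD ∥ AC ∩ DC ∥ BA]
   → A = (21, 5)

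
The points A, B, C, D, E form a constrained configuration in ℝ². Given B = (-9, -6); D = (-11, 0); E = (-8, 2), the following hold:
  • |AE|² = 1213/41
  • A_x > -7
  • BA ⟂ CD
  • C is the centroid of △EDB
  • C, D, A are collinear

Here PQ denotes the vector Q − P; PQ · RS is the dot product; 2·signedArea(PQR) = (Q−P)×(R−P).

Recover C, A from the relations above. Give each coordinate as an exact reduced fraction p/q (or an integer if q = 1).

1. C_x = -28/3  [C is the centroid of △EDB]
2. C_y = -4/3  [C is the centroid of △EDB]
   → C = (-28/3, -4/3)
3. A_x = -281/41  [C, D, A are collinear ∩ BA ⟂ CD]
4. A_y = -136/41  [C, D, A are collinear ∩ BA ⟂ CD]
   → A = (-281/41, -136/41)

A = (-281/41, -136/41)
C = (-28/3, -4/3)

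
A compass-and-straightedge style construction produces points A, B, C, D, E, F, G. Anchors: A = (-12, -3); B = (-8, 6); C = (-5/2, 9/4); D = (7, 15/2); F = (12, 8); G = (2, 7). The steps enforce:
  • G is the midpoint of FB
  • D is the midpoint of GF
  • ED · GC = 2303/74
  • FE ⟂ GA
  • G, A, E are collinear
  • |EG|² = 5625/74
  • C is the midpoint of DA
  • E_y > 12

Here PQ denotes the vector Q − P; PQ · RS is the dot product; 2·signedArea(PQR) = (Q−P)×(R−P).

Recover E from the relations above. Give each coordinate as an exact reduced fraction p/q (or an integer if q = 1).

E = (673/74, 893/74)

1. E_x = 673/74  [G, A, E are collinear ∩ FE ⟂ GA]
2. E_y = 893/74  [G, A, E are collinear ∩ FE ⟂ GA]
   → E = (673/74, 893/74)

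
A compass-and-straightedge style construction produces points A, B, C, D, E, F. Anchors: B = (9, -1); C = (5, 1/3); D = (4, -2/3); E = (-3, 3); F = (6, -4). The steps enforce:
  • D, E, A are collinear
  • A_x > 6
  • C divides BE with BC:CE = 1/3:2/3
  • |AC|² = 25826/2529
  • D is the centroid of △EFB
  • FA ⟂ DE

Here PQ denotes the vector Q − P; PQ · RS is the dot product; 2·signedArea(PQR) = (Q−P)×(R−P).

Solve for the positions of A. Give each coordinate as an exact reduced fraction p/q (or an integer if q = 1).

A = (1950/281, -620/281)

1. A_x = 1950/281  [D, E, A are collinear ∩ FA ⟂ DE]
2. A_y = -620/281  [D, E, A are collinear ∩ FA ⟂ DE]
   → A = (1950/281, -620/281)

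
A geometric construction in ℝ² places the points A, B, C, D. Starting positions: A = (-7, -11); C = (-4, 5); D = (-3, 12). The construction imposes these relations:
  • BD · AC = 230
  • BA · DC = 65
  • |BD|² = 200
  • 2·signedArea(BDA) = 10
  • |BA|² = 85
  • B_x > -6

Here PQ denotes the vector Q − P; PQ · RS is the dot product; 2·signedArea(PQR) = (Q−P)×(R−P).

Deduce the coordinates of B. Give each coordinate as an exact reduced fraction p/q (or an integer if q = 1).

B = (-5, -2)

1. B_x = -5  [BA · DC = 65 ∩ BD · AC = 230]
2. B_y = -2  [BA · DC = 65 ∩ BD · AC = 230]
   → B = (-5, -2)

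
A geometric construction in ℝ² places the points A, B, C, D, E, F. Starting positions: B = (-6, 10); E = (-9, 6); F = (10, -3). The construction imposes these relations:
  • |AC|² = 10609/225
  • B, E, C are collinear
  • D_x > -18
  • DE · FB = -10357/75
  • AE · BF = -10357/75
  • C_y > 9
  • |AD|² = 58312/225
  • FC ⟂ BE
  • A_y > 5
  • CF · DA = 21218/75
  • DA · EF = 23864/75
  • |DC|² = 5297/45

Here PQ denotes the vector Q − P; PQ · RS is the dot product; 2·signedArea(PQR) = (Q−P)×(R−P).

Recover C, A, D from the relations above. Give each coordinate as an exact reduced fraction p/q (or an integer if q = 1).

1. C_x = -162/25  [B, E, C are collinear ∩ FC ⟂ BE]
2. C_y = 234/25  [B, E, C are collinear ∩ FC ⟂ BE]
   → C = (-162/25, 234/25)
3. A_x = -74/75  [line -16·x + 13·y + -6293/75 = 0 ∩ |AC|² = 10609/225]
4. A_y = 131/25  [line -16·x + 13·y + -6293/75 = 0 ∩ |AC|² = 10609/225]
   → A = (-74/75, 131/25)
5. D_x = -1276/75  [DE · FB = -10357/75 ∩ CF · DA = 21218/75]
6. D_y = 169/25  [DE · FB = -10357/75 ∩ CF · DA = 21218/75]
   → D = (-1276/75, 169/25)

A = (-74/75, 131/25)
C = (-162/25, 234/25)
D = (-1276/75, 169/25)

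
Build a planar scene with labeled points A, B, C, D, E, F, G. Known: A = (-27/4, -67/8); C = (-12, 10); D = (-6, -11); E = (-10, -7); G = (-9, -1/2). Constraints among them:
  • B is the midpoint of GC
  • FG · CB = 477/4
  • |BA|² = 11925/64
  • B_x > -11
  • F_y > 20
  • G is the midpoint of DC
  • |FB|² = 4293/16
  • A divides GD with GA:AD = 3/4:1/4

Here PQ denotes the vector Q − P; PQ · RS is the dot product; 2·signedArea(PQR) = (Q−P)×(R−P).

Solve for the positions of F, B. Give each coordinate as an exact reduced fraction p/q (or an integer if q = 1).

1. B_x = -21/2  [B is the midpoint of GC]
2. B_y = 19/4  [B is the midpoint of GC]
   → B = (-21/2, 19/4)
3. F_x = -15  [line -3/2·x + 21/4·y + -1041/8 = 0 ∩ |FB|² = 4293/16]
4. F_y = 41/2  [line -3/2·x + 21/4·y + -1041/8 = 0 ∩ |FB|² = 4293/16]
   → F = (-15, 41/2)

B = (-21/2, 19/4)
F = (-15, 41/2)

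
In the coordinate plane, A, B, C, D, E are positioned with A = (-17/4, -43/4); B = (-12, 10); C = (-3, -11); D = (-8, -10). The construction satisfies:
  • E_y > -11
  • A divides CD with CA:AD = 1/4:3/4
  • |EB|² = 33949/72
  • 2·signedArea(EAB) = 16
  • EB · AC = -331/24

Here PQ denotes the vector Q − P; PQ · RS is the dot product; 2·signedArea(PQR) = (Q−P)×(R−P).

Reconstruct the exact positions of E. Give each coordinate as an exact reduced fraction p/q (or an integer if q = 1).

1. E_x = -61/12  [2·signedArea(EAB) = 16 ∩ EB · AC = -331/24]
2. E_y = -127/12  [2·signedArea(EAB) = 16 ∩ EB · AC = -331/24]
   → E = (-61/12, -127/12)

E = (-61/12, -127/12)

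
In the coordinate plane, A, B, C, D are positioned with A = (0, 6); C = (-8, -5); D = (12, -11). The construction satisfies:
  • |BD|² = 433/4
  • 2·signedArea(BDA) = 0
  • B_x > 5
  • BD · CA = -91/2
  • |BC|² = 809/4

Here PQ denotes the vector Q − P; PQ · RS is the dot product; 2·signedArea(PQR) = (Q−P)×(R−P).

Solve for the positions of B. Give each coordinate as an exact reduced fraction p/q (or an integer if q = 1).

1. B_x = 6  [2·signedArea(BDA) = 0 ∩ BD · CA = -91/2]
2. B_y = -5/2  [2·signedArea(BDA) = 0 ∩ BD · CA = -91/2]
   → B = (6, -5/2)

B = (6, -5/2)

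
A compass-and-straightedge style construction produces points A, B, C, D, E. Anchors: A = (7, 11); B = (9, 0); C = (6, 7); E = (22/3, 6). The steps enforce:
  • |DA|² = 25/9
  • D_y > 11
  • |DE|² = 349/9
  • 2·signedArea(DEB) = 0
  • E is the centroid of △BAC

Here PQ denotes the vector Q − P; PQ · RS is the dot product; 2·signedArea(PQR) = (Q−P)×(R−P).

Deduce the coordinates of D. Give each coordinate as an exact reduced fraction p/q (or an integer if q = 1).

D = (17/3, 12)

1. D_x = 17/3  [line 6·x + 5/3·y + -54 = 0 ∩ |DE|² = 349/9]
2. D_y = 12  [line 6·x + 5/3·y + -54 = 0 ∩ |DE|² = 349/9]
   → D = (17/3, 12)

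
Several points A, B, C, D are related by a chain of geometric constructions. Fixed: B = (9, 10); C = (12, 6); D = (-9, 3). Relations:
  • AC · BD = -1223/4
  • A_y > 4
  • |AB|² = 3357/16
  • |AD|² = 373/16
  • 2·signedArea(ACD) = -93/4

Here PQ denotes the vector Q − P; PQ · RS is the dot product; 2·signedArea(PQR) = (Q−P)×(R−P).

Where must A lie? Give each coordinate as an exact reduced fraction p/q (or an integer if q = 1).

1. A_x = -9/2  [2·signedArea(ACD) = -93/4 ∩ AC · BD = -1223/4]
2. A_y = 19/4  [2·signedArea(ACD) = -93/4 ∩ AC · BD = -1223/4]
   → A = (-9/2, 19/4)

A = (-9/2, 19/4)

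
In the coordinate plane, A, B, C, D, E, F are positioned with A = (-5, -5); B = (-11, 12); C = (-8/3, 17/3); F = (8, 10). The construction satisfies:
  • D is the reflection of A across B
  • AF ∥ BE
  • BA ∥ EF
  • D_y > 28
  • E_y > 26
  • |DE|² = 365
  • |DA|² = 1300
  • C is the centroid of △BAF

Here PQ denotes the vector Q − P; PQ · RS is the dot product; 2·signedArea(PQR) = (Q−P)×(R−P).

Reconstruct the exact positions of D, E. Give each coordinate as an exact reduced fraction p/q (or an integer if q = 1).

D = (-17, 29)
E = (2, 27)

1. D_x = -17  [D is the reflection of A across B]
2. D_y = 29  [D is the reflection of A across B]
   → D = (-17, 29)
3. E_x = 2  [BA ∥ EF ∩ AF ∥ BE]
4. E_y = 27  [BA ∥ EF ∩ AF ∥ BE]
   → E = (2, 27)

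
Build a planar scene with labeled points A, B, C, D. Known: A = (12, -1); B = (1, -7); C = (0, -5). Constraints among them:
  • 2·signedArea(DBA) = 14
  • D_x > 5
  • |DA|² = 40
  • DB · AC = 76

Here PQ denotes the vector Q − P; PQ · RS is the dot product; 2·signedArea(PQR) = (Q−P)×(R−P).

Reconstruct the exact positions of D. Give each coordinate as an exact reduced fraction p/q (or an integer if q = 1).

1. D_x = 6  [2·signedArea(DBA) = 14 ∩ DB · AC = 76]
2. D_y = -3  [2·signedArea(DBA) = 14 ∩ DB · AC = 76]
   → D = (6, -3)

D = (6, -3)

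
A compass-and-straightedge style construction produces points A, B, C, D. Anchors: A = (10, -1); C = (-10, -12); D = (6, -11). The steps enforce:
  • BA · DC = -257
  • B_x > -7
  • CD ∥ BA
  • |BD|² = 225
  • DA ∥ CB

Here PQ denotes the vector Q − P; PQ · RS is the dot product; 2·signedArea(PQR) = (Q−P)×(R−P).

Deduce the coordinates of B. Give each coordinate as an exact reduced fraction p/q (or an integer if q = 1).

1. B_x = -6  [CD ∥ BA ∩ DA ∥ CB]
2. B_y = -2  [CD ∥ BA ∩ DA ∥ CB]
   → B = (-6, -2)

B = (-6, -2)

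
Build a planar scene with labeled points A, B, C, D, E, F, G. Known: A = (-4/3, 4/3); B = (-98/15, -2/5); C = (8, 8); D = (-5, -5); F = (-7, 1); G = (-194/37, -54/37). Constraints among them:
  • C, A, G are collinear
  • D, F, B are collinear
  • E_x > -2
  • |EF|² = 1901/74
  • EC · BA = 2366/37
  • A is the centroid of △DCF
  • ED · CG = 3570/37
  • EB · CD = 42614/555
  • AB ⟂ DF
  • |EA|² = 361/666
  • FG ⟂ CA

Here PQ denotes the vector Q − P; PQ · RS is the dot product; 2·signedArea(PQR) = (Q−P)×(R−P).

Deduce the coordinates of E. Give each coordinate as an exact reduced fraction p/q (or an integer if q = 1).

E = (-143/74, 67/74)

1. E_x = -143/74  [EC · BA = 2366/37 ∩ EB · CD = 42614/555]
2. E_y = 67/74  [EC · BA = 2366/37 ∩ EB · CD = 42614/555]
   → E = (-143/74, 67/74)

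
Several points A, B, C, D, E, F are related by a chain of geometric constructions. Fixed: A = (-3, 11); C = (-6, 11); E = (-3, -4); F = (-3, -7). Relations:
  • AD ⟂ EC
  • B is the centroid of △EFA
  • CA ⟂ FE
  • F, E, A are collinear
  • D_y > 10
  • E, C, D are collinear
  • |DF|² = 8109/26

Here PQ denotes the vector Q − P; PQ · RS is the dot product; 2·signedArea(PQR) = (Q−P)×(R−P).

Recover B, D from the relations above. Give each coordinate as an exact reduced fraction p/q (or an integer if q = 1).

1. B_x = -3  [B is the centroid of △EFA]
2. B_y = 0  [B is the centroid of △EFA]
   → B = (-3, 0)
3. D_x = -153/26  [E, C, D are collinear ∩ AD ⟂ EC]
4. D_y = 271/26  [E, C, D are collinear ∩ AD ⟂ EC]
   → D = (-153/26, 271/26)

B = (-3, 0)
D = (-153/26, 271/26)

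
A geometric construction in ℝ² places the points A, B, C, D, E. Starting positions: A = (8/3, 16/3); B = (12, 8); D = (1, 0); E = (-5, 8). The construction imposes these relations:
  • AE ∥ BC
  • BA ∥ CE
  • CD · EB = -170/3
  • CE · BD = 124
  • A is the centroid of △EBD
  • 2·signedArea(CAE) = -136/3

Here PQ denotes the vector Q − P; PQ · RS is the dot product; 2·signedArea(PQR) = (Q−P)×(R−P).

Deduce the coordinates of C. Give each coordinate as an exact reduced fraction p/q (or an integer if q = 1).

C = (13/3, 32/3)

1. C_x = 13/3  [BA ∥ CE ∩ AE ∥ BC]
2. C_y = 32/3  [BA ∥ CE ∩ AE ∥ BC]
   → C = (13/3, 32/3)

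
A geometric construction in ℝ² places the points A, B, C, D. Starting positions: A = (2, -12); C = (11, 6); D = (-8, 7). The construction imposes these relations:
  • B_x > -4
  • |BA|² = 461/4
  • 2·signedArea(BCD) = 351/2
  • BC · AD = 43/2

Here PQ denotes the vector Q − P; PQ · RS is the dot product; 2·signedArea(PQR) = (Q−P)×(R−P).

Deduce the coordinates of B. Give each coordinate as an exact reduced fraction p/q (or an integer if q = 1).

B = (-3, -5/2)

1. B_x = -3  [2·signedArea(BCD) = 351/2 ∩ BC · AD = 43/2]
2. B_y = -5/2  [2·signedArea(BCD) = 351/2 ∩ BC · AD = 43/2]
   → B = (-3, -5/2)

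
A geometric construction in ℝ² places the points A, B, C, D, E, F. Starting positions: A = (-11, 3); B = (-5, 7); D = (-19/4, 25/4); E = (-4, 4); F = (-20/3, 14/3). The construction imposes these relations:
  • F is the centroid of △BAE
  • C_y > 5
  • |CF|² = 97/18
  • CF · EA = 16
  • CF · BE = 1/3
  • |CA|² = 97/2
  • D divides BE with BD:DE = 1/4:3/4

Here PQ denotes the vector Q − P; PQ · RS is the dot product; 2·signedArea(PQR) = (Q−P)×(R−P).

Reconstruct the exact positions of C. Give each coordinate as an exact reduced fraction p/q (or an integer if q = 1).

1. C_x = -9/2  [CF · EA = 16 ∩ CF · BE = 1/3]
2. C_y = 11/2  [CF · EA = 16 ∩ CF · BE = 1/3]
   → C = (-9/2, 11/2)

C = (-9/2, 11/2)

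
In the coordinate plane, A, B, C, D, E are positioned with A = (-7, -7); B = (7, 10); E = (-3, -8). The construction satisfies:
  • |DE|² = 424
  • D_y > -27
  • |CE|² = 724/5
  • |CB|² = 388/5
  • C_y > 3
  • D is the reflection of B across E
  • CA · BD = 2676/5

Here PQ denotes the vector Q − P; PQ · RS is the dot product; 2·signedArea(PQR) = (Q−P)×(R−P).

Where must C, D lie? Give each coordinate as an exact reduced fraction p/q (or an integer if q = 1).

1. D_x = -13  [D is the reflection of B across E]
2. D_y = -26  [D is the reflection of B across E]
   → D = (-13, -26)
3. C_x = 7/5  [line 20·x + 36·y + -716/5 = 0 ∩ |CB|² = 388/5]
4. C_y = 16/5  [line 20·x + 36·y + -716/5 = 0 ∩ |CB|² = 388/5]
   → C = (7/5, 16/5)

C = (7/5, 16/5)
D = (-13, -26)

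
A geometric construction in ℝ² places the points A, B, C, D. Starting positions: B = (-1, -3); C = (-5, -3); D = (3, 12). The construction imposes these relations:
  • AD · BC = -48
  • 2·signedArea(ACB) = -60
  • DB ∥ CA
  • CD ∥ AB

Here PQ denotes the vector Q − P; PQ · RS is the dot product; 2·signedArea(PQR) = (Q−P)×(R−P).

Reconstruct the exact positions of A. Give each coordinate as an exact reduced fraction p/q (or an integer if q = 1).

A = (-9, -18)

1. A_x = -9  [CD ∥ AB ∩ DB ∥ CA]
2. A_y = -18  [CD ∥ AB ∩ DB ∥ CA]
   → A = (-9, -18)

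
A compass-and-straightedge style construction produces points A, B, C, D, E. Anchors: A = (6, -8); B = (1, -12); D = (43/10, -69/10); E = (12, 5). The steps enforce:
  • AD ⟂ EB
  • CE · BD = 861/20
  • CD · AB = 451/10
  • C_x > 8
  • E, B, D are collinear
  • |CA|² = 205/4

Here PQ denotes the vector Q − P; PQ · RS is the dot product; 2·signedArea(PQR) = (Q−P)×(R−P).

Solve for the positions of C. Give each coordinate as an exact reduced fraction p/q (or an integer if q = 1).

C = (9, -3/2)

1. C_x = 9  [CE · BD = 861/20 ∩ CD · AB = 451/10]
2. C_y = -3/2  [CE · BD = 861/20 ∩ CD · AB = 451/10]
   → C = (9, -3/2)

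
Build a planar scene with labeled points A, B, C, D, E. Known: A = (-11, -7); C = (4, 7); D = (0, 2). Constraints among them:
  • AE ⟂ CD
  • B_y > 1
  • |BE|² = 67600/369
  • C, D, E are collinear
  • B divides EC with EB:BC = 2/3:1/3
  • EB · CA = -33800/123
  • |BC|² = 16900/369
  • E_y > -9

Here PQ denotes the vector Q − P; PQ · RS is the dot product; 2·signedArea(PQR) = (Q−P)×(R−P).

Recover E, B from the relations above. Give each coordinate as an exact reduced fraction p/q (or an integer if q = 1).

B = (-28/123, 211/123)
E = (-356/41, -363/41)

1. E_x = -356/41  [C, D, E are collinear ∩ AE ⟂ CD]
2. E_y = -363/41  [C, D, E are collinear ∩ AE ⟂ CD]
   → E = (-356/41, -363/41)
3. B_x = -28/123  [B divides EC with EB:BC = 2/3:1/3]
4. B_y = 211/123  [B divides EC with EB:BC = 2/3:1/3]
   → B = (-28/123, 211/123)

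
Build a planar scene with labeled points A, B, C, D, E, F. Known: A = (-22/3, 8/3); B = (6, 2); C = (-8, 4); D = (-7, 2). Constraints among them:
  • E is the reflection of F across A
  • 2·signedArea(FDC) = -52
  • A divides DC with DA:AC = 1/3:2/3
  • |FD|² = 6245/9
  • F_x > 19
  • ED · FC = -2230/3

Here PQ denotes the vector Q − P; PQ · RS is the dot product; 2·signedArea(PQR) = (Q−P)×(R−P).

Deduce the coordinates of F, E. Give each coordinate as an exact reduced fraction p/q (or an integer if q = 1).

E = (-34, 4)
F = (58/3, 4/3)

1. F_x = 58/3  [line -2·x + -1·y + 40 = 0 ∩ |FD|² = 6245/9]
2. F_y = 4/3  [line -2·x + -1·y + 40 = 0 ∩ |FD|² = 6245/9]
   → F = (58/3, 4/3)
3. E_x = -34  [E is the reflection of F across A]
4. E_y = 4  [E is the reflection of F across A]
   → E = (-34, 4)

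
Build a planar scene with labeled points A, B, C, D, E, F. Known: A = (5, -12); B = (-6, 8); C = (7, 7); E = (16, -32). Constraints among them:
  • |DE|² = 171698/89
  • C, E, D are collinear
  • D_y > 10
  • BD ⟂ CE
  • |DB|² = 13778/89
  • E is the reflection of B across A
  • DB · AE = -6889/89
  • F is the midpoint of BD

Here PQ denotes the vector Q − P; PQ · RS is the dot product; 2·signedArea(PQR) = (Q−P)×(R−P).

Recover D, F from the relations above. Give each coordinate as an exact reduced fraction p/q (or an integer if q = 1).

1. D_x = 545/89  [C, E, D are collinear ∩ BD ⟂ CE]
2. D_y = 961/89  [C, E, D are collinear ∩ BD ⟂ CE]
   → D = (545/89, 961/89)
3. F_x = 11/178  [F is the midpoint of BD]
4. F_y = 1673/178  [F is the midpoint of BD]
   → F = (11/178, 1673/178)

D = (545/89, 961/89)
F = (11/178, 1673/178)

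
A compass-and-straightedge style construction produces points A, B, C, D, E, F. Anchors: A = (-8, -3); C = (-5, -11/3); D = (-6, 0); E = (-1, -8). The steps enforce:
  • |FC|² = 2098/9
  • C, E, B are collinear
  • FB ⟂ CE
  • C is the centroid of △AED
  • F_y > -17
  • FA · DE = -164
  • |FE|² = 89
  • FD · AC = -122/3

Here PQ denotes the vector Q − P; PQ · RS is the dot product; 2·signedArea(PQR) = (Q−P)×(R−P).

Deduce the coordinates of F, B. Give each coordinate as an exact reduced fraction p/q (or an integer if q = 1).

1. F_x = 4  [FA · DE = -164 ∩ FD · AC = -122/3]
2. F_y = -16  [FA · DE = -164 ∩ FD · AC = -122/3]
   → F = (4, -16)
3. B_x = 1655/313  [C, E, B are collinear ∩ FB ⟂ CE]
4. B_y = -4636/313  [C, E, B are collinear ∩ FB ⟂ CE]
   → B = (1655/313, -4636/313)

B = (1655/313, -4636/313)
F = (4, -16)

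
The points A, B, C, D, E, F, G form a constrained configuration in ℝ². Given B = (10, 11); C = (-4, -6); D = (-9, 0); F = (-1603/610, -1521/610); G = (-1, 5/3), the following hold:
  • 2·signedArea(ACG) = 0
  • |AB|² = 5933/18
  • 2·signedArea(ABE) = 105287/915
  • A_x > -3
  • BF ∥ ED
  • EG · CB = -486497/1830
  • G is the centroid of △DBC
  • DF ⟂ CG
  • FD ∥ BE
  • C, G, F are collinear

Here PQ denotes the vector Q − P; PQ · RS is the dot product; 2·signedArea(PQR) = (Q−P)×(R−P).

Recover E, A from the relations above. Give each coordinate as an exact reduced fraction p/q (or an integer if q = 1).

1. E_x = 2213/610  [BF ∥ ED ∩ FD ∥ BE]
2. E_y = 8231/610  [BF ∥ ED ∩ FD ∥ BE]
   → E = (2213/610, 8231/610)
3. A_x = -5/2  [2·signedArea(ACG) = 0 ∩ 2·signedArea(ABE) = 105287/915]
4. A_y = -13/6  [2·signedArea(ACG) = 0 ∩ 2·signedArea(ABE) = 105287/915]
   → A = (-5/2, -13/6)

A = (-5/2, -13/6)
E = (2213/610, 8231/610)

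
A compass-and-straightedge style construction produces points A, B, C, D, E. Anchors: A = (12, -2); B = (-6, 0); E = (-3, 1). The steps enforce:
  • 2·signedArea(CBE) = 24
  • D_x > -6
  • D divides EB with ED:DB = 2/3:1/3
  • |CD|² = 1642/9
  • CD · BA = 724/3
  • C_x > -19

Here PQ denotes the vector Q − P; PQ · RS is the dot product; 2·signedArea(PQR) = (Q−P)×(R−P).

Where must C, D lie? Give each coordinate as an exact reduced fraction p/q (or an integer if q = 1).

1. D_x = -5  [D divides EB with ED:DB = 2/3:1/3]
2. D_y = 1/3  [D divides EB with ED:DB = 2/3:1/3]
   → D = (-5, 1/3)
3. C_x = -18  [CD · BA = 724/3 ∩ 2·signedArea(CBE) = 24]
4. C_y = 4  [CD · BA = 724/3 ∩ 2·signedArea(CBE) = 24]
   → C = (-18, 4)

C = (-18, 4)
D = (-5, 1/3)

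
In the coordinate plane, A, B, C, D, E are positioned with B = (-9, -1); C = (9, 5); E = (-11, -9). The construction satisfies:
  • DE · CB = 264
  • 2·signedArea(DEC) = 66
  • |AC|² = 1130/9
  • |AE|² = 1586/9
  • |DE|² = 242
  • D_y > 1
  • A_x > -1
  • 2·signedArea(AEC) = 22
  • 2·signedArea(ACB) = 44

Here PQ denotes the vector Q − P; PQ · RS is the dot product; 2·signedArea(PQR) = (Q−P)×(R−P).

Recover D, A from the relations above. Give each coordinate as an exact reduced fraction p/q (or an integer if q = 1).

1. D_x = 0  [DE · CB = 264 ∩ 2·signedArea(DEC) = 66]
2. D_y = 2  [DE · CB = 264 ∩ 2·signedArea(DEC) = 66]
   → D = (0, 2)
3. A_x = -2/3  [2·signedArea(AEC) = 22 ∩ 2·signedArea(ACB) = 44]
4. A_y = -2/3  [2·signedArea(AEC) = 22 ∩ 2·signedArea(ACB) = 44]
   → A = (-2/3, -2/3)

A = (-2/3, -2/3)
D = (0, 2)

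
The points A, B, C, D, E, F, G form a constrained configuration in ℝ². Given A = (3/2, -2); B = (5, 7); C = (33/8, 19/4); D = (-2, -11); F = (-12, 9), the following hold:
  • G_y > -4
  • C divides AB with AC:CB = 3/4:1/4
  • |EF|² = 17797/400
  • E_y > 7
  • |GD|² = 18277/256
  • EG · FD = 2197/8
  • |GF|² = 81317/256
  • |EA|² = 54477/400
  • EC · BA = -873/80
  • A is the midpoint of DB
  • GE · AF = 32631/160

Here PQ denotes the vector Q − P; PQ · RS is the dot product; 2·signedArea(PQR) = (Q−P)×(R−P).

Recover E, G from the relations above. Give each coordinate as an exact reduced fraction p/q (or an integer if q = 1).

E = (-111/20, 73/10)
G = (17/16, -25/8)

1. E_x = -111/20  [line 7/2·x + 9·y + -1851/40 = 0 ∩ |EA|² = 54477/400]
2. E_y = 73/10  [line 7/2·x + 9·y + -1851/40 = 0 ∩ |EA|² = 54477/400]
   → E = (-111/20, 73/10)
3. G_x = 17/16  [GE · AF = 32631/160 ∩ EG · FD = 2197/8]
4. G_y = -25/8  [GE · AF = 32631/160 ∩ EG · FD = 2197/8]
   → G = (17/16, -25/8)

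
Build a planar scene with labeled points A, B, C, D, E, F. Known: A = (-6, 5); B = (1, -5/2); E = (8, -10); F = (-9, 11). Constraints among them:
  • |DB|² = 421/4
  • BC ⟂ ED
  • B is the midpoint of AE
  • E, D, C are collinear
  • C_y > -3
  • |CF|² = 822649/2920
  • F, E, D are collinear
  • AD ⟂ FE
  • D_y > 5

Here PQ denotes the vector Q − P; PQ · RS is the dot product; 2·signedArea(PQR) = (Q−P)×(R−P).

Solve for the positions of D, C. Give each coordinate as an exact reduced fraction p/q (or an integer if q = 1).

C = (2279/1460, -2987/1460)
D = (-3561/730, 4313/730)

1. D_x = -3561/730  [F, E, D are collinear ∩ AD ⟂ FE]
2. D_y = 4313/730  [F, E, D are collinear ∩ AD ⟂ FE]
   → D = (-3561/730, 4313/730)
3. C_x = 2279/1460  [E, D, C are collinear ∩ BC ⟂ ED]
4. C_y = -2987/1460  [E, D, C are collinear ∩ BC ⟂ ED]
   → C = (2279/1460, -2987/1460)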